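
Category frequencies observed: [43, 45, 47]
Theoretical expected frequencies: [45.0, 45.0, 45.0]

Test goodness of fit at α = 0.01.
Chi-square goodness of fit test:
H₀: observed counts match expected distribution
H₁: observed counts differ from expected distribution
df = k - 1 = 2
χ² = Σ(O - E)²/E
   = (43 - 45.0)²/45.0 + (45 - 45.0)²/45.0 + (47 - 45.0)²/45.0
   = 0.089 + 0.000 + 0.089
   = 0.18
p-value = 0.9149

Since p-value > α = 0.01, we fail to reject H₀.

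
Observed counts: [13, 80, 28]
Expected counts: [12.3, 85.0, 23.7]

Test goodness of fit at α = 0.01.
Chi-square goodness of fit test:
H₀: observed counts match expected distribution
H₁: observed counts differ from expected distribution
df = k - 1 = 2
χ² = Σ(O - E)²/E
   = (13 - 12.3)²/12.3 + (80 - 85.0)²/85.0 + (28 - 23.7)²/23.7
   = 0.040 + 0.294 + 0.780
   = 1.11
p-value = 0.5729

Since p-value > α = 0.01, we fail to reject H₀.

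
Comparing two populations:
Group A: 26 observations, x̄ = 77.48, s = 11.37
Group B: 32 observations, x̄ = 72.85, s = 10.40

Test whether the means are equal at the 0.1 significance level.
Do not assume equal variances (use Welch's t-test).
Welch's two-sample t-test:
H₀: μ₁ = μ₂
H₁: μ₁ ≠ μ₂
s₁²/n₁ = 11.37²/26 = 4.9722,  s₂²/n₂ = 10.40²/32 = 3.3800
SE = √(s₁²/n₁ + s₂²/n₂) = √(4.9722 + 3.3800) = 2.8900
df (Welch-Satterthwaite) = (s₁²/n₁ + s₂²/n₂)² / [(s₁²/n₁)²/(n₁-1) + (s₂²/n₂)²/(n₂-1)] ≈ 51.39
t = (x̄₁ - x̄₂) / SE = (77.48 - 72.85) / 2.8900 = 4.63 / 2.8900 = 1.602
p-value = 0.1153

Since p-value > α = 0.1, we fail to reject H₀.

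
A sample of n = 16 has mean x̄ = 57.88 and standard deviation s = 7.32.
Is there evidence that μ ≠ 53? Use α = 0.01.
One-sample t-test:
H₀: μ = 53
H₁: μ ≠ 53
df = n - 1 = 15
t = (x̄ - μ₀) / (s/√n) = (57.88 - 53) / (7.32/√16) = 2.667
p-value = 0.0176

Since p-value > α = 0.01, we fail to reject H₀.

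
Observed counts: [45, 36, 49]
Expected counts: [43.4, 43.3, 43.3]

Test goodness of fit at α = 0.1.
Chi-square goodness of fit test:
H₀: observed counts match expected distribution
H₁: observed counts differ from expected distribution
df = k - 1 = 2
χ² = Σ(O - E)²/E
   = (45 - 43.4)²/43.4 + (36 - 43.3)²/43.3 + (49 - 43.3)²/43.3
   = 0.059 + 1.231 + 0.750
   = 2.04
p-value = 0.3606

Since p-value > α = 0.1, we fail to reject H₀.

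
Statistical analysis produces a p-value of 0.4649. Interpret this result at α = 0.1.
Since p = 0.4649 > α = 0.1, fail to reject H₀.
There is insufficient evidence to reject the null hypothesis; the result is not statistically significant at the 0.1 level.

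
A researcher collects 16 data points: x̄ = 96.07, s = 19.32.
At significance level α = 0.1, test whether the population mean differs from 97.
One-sample t-test:
H₀: μ = 97
H₁: μ ≠ 97
df = n - 1 = 15
t = (x̄ - μ₀) / (s/√n) = (96.07 - 97) / (19.32/√16) = -0.193
p-value = 0.8499

Since p-value > α = 0.1, we fail to reject H₀.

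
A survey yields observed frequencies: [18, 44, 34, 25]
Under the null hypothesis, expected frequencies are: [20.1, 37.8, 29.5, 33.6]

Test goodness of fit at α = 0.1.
Chi-square goodness of fit test:
H₀: observed counts match expected distribution
H₁: observed counts differ from expected distribution
df = k - 1 = 3
χ² = Σ(O - E)²/E
   = (18 - 20.1)²/20.1 + (44 - 37.8)²/37.8 + (34 - 29.5)²/29.5 + (25 - 33.6)²/33.6
   = 0.219 + 1.017 + 0.686 + 2.201
   = 4.12
p-value = 0.2484

Since p-value > α = 0.1, we fail to reject H₀.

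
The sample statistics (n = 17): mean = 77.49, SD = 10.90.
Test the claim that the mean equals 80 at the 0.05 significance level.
One-sample t-test:
H₀: μ = 80
H₁: μ ≠ 80
df = n - 1 = 16
t = (x̄ - μ₀) / (s/√n) = (77.49 - 80) / (10.90/√17) = -0.949
p-value = 0.3565

Since p-value > α = 0.05, we fail to reject H₀.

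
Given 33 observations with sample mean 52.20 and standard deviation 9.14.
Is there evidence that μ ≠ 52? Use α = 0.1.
One-sample t-test:
H₀: μ = 52
H₁: μ ≠ 52
df = n - 1 = 32
t = (x̄ - μ₀) / (s/√n) = (52.20 - 52) / (9.14/√33) = 0.126
p-value = 0.9008

Since p-value > α = 0.1, we fail to reject H₀.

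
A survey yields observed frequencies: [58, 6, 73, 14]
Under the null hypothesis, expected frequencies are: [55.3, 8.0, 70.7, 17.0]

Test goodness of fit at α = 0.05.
Chi-square goodness of fit test:
H₀: observed counts match expected distribution
H₁: observed counts differ from expected distribution
df = k - 1 = 3
χ² = Σ(O - E)²/E
   = (58 - 55.3)²/55.3 + (6 - 8.0)²/8.0 + (73 - 70.7)²/70.7 + (14 - 17.0)²/17.0
   = 0.132 + 0.500 + 0.075 + 0.529
   = 1.24
p-value = 0.7444

Since p-value > α = 0.05, we fail to reject H₀.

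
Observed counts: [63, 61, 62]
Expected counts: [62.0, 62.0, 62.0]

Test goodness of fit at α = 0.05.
Chi-square goodness of fit test:
H₀: observed counts match expected distribution
H₁: observed counts differ from expected distribution
df = k - 1 = 2
χ² = Σ(O - E)²/E
   = (63 - 62.0)²/62.0 + (61 - 62.0)²/62.0 + (62 - 62.0)²/62.0
   = 0.016 + 0.016 + 0.000
   = 0.03
p-value = 0.9840

Since p-value > α = 0.05, we fail to reject H₀.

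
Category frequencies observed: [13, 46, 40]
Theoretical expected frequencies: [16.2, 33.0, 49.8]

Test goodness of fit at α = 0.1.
Chi-square goodness of fit test:
H₀: observed counts match expected distribution
H₁: observed counts differ from expected distribution
df = k - 1 = 2
χ² = Σ(O - E)²/E
   = (13 - 16.2)²/16.2 + (46 - 33.0)²/33.0 + (40 - 49.8)²/49.8
   = 0.632 + 5.121 + 1.929
   = 7.68
p-value = 0.0215

Since p-value < α = 0.1, we reject H₀.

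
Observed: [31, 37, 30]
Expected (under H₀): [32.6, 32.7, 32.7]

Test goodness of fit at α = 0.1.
Chi-square goodness of fit test:
H₀: observed counts match expected distribution
H₁: observed counts differ from expected distribution
df = k - 1 = 2
χ² = Σ(O - E)²/E
   = (31 - 32.6)²/32.6 + (37 - 32.7)²/32.7 + (30 - 32.7)²/32.7
   = 0.079 + 0.565 + 0.223
   = 0.87
p-value = 0.6483

Since p-value > α = 0.1, we fail to reject H₀.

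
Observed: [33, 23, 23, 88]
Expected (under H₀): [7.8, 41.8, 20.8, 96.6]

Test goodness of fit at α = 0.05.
Chi-square goodness of fit test:
H₀: observed counts match expected distribution
H₁: observed counts differ from expected distribution
df = k - 1 = 3
χ² = Σ(O - E)²/E
   = (33 - 7.8)²/7.8 + (23 - 41.8)²/41.8 + (23 - 20.8)²/20.8 + (88 - 96.6)²/96.6
   = 81.415 + 8.456 + 0.233 + 0.766
   = 90.87
p-value < 0.0001

Since p-value < α = 0.05, we reject H₀.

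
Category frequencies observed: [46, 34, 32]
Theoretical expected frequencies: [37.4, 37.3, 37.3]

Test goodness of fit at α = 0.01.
Chi-square goodness of fit test:
H₀: observed counts match expected distribution
H₁: observed counts differ from expected distribution
df = k - 1 = 2
χ² = Σ(O - E)²/E
   = (46 - 37.4)²/37.4 + (34 - 37.3)²/37.3 + (32 - 37.3)²/37.3
   = 1.978 + 0.292 + 0.753
   = 3.02
p-value = 0.2206

Since p-value > α = 0.01, we fail to reject H₀.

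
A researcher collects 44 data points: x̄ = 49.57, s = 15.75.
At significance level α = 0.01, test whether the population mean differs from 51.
One-sample t-test:
H₀: μ = 51
H₁: μ ≠ 51
df = n - 1 = 43
t = (x̄ - μ₀) / (s/√n) = (49.57 - 51) / (15.75/√44) = -0.602
p-value = 0.5502

Since p-value > α = 0.01, we fail to reject H₀.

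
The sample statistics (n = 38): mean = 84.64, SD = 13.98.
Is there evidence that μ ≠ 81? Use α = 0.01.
One-sample t-test:
H₀: μ = 81
H₁: μ ≠ 81
df = n - 1 = 37
t = (x̄ - μ₀) / (s/√n) = (84.64 - 81) / (13.98/√38) = 1.605
p-value = 0.1170

Since p-value > α = 0.01, we fail to reject H₀.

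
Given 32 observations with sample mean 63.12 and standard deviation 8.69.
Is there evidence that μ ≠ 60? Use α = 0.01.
One-sample t-test:
H₀: μ = 60
H₁: μ ≠ 60
df = n - 1 = 31
t = (x̄ - μ₀) / (s/√n) = (63.12 - 60) / (8.69/√32) = 2.031
p-value = 0.0509

Since p-value > α = 0.01, we fail to reject H₀.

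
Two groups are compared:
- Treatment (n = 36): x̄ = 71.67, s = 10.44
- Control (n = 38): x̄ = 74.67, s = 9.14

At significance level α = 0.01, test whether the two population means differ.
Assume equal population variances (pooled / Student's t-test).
Student's two-sample t-test (equal variances):
H₀: μ₁ = μ₂
H₁: μ₁ ≠ μ₂
df = n₁ + n₂ - 2 = 72
Pooled variance s_p² = [(n₁-1)s₁² + (n₂-1)s₂²] / (n₁ + n₂ - 2) = [(35)(10.44²) + (37)(9.14²)] / 72 = 95.9131
SE = √(s_p²(1/n₁ + 1/n₂)) = √(95.9131 × (1/36 + 1/38)) = 2.2778
t = (x̄₁ - x̄₂) / SE = (71.67 - 74.67) / 2.2778 = -3.00 / 2.2778 = -1.317
p-value = 0.1920

Since p-value > α = 0.01, we fail to reject H₀.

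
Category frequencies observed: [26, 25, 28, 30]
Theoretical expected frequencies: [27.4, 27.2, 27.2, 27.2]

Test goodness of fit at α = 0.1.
Chi-square goodness of fit test:
H₀: observed counts match expected distribution
H₁: observed counts differ from expected distribution
df = k - 1 = 3
χ² = Σ(O - E)²/E
   = (26 - 27.4)²/27.4 + (25 - 27.2)²/27.2 + (28 - 27.2)²/27.2 + (30 - 27.2)²/27.2
   = 0.072 + 0.178 + 0.024 + 0.288
   = 0.56
p-value = 0.9052

Since p-value > α = 0.1, we fail to reject H₀.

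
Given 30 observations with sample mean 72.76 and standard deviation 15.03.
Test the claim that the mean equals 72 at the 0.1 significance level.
One-sample t-test:
H₀: μ = 72
H₁: μ ≠ 72
df = n - 1 = 29
t = (x̄ - μ₀) / (s/√n) = (72.76 - 72) / (15.03/√30) = 0.277
p-value = 0.7838

Since p-value > α = 0.1, we fail to reject H₀.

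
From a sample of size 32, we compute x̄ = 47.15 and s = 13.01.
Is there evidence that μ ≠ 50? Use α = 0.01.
One-sample t-test:
H₀: μ = 50
H₁: μ ≠ 50
df = n - 1 = 31
t = (x̄ - μ₀) / (s/√n) = (47.15 - 50) / (13.01/√32) = -1.239
p-value = 0.2246

Since p-value > α = 0.01, we fail to reject H₀.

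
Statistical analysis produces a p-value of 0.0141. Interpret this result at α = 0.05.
Since p = 0.0141 < α = 0.05, reject H₀.
There is sufficient evidence to reject the null hypothesis; the result is statistically significant at the 0.05 level.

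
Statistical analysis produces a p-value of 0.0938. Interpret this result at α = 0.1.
Since p = 0.0938 < α = 0.1, reject H₀.
There is sufficient evidence to reject the null hypothesis; the result is statistically significant at the 0.1 level.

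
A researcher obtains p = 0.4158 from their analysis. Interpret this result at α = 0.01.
Since p = 0.4158 > α = 0.01, fail to reject H₀.
There is insufficient evidence to reject the null hypothesis; the result is not statistically significant at the 0.01 level.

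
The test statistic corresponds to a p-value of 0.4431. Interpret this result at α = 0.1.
Since p = 0.4431 > α = 0.1, fail to reject H₀.
There is insufficient evidence to reject the null hypothesis; the result is not statistically significant at the 0.1 level.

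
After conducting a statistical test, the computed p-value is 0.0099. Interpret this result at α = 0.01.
Since p = 0.0099 < α = 0.01, reject H₀.
There is sufficient evidence to reject the null hypothesis; the result is statistically significant at the 0.01 level.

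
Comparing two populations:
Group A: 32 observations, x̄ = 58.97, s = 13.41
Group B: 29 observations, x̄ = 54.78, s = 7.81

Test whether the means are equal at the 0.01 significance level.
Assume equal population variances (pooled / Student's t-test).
Student's two-sample t-test (equal variances):
H₀: μ₁ = μ₂
H₁: μ₁ ≠ μ₂
df = n₁ + n₂ - 2 = 59
Pooled variance s_p² = [(n₁-1)s₁² + (n₂-1)s₂²] / (n₁ + n₂ - 2) = [(31)(13.41²) + (28)(7.81²)] / 59 = 123.4333
SE = √(s_p²(1/n₁ + 1/n₂)) = √(123.4333 × (1/32 + 1/29)) = 2.8484
t = (x̄₁ - x̄₂) / SE = (58.97 - 54.78) / 2.8484 = 4.19 / 2.8484 = 1.471
p-value = 0.1466

Since p-value > α = 0.01, we fail to reject H₀.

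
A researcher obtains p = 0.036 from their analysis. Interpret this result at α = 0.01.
Since p = 0.036 > α = 0.01, fail to reject H₀.
There is insufficient evidence to reject the null hypothesis; the result is not statistically significant at the 0.01 level.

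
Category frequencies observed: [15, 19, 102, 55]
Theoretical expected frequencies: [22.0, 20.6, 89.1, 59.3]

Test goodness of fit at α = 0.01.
Chi-square goodness of fit test:
H₀: observed counts match expected distribution
H₁: observed counts differ from expected distribution
df = k - 1 = 3
χ² = Σ(O - E)²/E
   = (15 - 22.0)²/22.0 + (19 - 20.6)²/20.6 + (102 - 89.1)²/89.1 + (55 - 59.3)²/59.3
   = 2.227 + 0.124 + 1.868 + 0.312
   = 4.53
p-value = 0.2095

Since p-value > α = 0.01, we fail to reject H₀.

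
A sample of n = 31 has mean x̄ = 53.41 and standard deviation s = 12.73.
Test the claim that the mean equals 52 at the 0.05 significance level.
One-sample t-test:
H₀: μ = 52
H₁: μ ≠ 52
df = n - 1 = 30
t = (x̄ - μ₀) / (s/√n) = (53.41 - 52) / (12.73/√31) = 0.617
p-value = 0.5421

Since p-value > α = 0.05, we fail to reject H₀.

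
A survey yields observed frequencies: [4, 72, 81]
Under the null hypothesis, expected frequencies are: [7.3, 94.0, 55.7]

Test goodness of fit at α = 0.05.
Chi-square goodness of fit test:
H₀: observed counts match expected distribution
H₁: observed counts differ from expected distribution
df = k - 1 = 2
χ² = Σ(O - E)²/E
   = (4 - 7.3)²/7.3 + (72 - 94.0)²/94.0 + (81 - 55.7)²/55.7
   = 1.492 + 5.149 + 11.492
   = 18.13
p-value = 0.0001

Since p-value < α = 0.05, we reject H₀.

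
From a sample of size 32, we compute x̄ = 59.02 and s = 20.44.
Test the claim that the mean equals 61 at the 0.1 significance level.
One-sample t-test:
H₀: μ = 61
H₁: μ ≠ 61
df = n - 1 = 31
t = (x̄ - μ₀) / (s/√n) = (59.02 - 61) / (20.44/√32) = -0.548
p-value = 0.5876

Since p-value > α = 0.1, we fail to reject H₀.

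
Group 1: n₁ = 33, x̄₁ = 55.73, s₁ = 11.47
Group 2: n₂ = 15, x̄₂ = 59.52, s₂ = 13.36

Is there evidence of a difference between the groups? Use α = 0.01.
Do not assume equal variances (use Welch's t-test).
Welch's two-sample t-test:
H₀: μ₁ = μ₂
H₁: μ₁ ≠ μ₂
s₁²/n₁ = 11.47²/33 = 3.9867,  s₂²/n₂ = 13.36²/15 = 11.8993
SE = √(s₁²/n₁ + s₂²/n₂) = √(3.9867 + 11.8993) = 3.9857
df (Welch-Satterthwaite) = (s₁²/n₁ + s₂²/n₂)² / [(s₁²/n₁)²/(n₁-1) + (s₂²/n₂)²/(n₂-1)] ≈ 23.78
t = (x̄₁ - x̄₂) / SE = (55.73 - 59.52) / 3.9857 = -3.79 / 3.9857 = -0.951
p-value = 0.3512

Since p-value > α = 0.01, we fail to reject H₀.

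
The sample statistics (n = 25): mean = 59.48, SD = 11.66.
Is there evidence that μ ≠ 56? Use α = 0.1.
One-sample t-test:
H₀: μ = 56
H₁: μ ≠ 56
df = n - 1 = 24
t = (x̄ - μ₀) / (s/√n) = (59.48 - 56) / (11.66/√25) = 1.492
p-value = 0.1487

Since p-value > α = 0.1, we fail to reject H₀.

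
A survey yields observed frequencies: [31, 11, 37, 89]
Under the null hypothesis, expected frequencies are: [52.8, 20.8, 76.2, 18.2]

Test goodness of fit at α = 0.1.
Chi-square goodness of fit test:
H₀: observed counts match expected distribution
H₁: observed counts differ from expected distribution
df = k - 1 = 3
χ² = Σ(O - E)²/E
   = (31 - 52.8)²/52.8 + (11 - 20.8)²/20.8 + (37 - 76.2)²/76.2 + (89 - 18.2)²/18.2
   = 9.001 + 4.617 + 20.166 + 275.420
   = 309.20
p-value < 0.0001

Since p-value < α = 0.1, we reject H₀.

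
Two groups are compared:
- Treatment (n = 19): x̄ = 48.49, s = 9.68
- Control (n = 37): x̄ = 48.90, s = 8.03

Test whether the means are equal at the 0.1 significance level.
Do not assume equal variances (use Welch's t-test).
Welch's two-sample t-test:
H₀: μ₁ = μ₂
H₁: μ₁ ≠ μ₂
s₁²/n₁ = 9.68²/19 = 4.9317,  s₂²/n₂ = 8.03²/37 = 1.7427
SE = √(s₁²/n₁ + s₂²/n₂) = √(4.9317 + 1.7427) = 2.5835
df (Welch-Satterthwaite) = (s₁²/n₁ + s₂²/n₂)² / [(s₁²/n₁)²/(n₁-1) + (s₂²/n₂)²/(n₂-1)] ≈ 31.03
t = (x̄₁ - x̄₂) / SE = (48.49 - 48.90) / 2.5835 = -0.41 / 2.5835 = -0.159
p-value = 0.8749

Since p-value > α = 0.1, we fail to reject H₀.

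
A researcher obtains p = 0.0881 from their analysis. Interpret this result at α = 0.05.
Since p = 0.0881 > α = 0.05, fail to reject H₀.
There is insufficient evidence to reject the null hypothesis; the result is not statistically significant at the 0.05 level.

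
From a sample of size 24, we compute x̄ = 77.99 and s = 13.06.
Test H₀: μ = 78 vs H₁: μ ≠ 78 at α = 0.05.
One-sample t-test:
H₀: μ = 78
H₁: μ ≠ 78
df = n - 1 = 23
t = (x̄ - μ₀) / (s/√n) = (77.99 - 78) / (13.06/√24) = -0.004
p-value = 0.9970

Since p-value > α = 0.05, we fail to reject H₀.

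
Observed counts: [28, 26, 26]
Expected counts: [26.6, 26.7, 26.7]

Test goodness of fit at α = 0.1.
Chi-square goodness of fit test:
H₀: observed counts match expected distribution
H₁: observed counts differ from expected distribution
df = k - 1 = 2
χ² = Σ(O - E)²/E
   = (28 - 26.6)²/26.6 + (26 - 26.7)²/26.7 + (26 - 26.7)²/26.7
   = 0.074 + 0.018 + 0.018
   = 0.11
p-value = 0.9463

Since p-value > α = 0.1, we fail to reject H₀.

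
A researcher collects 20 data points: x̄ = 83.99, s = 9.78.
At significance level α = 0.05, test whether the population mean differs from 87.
One-sample t-test:
H₀: μ = 87
H₁: μ ≠ 87
df = n - 1 = 19
t = (x̄ - μ₀) / (s/√n) = (83.99 - 87) / (9.78/√20) = -1.376
p-value = 0.1847

Since p-value > α = 0.05, we fail to reject H₀.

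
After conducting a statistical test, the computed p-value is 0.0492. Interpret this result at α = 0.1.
Since p = 0.0492 < α = 0.1, reject H₀.
There is sufficient evidence to reject the null hypothesis; the result is statistically significant at the 0.1 level.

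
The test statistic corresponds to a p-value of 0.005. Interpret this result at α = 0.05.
Since p = 0.005 < α = 0.05, reject H₀.
There is sufficient evidence to reject the null hypothesis; the result is statistically significant at the 0.05 level.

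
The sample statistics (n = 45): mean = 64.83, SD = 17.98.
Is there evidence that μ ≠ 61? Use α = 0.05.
One-sample t-test:
H₀: μ = 61
H₁: μ ≠ 61
df = n - 1 = 44
t = (x̄ - μ₀) / (s/√n) = (64.83 - 61) / (17.98/√45) = 1.429
p-value = 0.1601

Since p-value > α = 0.05, we fail to reject H₀.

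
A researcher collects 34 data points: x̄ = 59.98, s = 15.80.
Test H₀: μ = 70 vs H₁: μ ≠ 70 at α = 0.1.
One-sample t-test:
H₀: μ = 70
H₁: μ ≠ 70
df = n - 1 = 33
t = (x̄ - μ₀) / (s/√n) = (59.98 - 70) / (15.80/√34) = -3.698
p-value = 0.0008

Since p-value < α = 0.1, we reject H₀.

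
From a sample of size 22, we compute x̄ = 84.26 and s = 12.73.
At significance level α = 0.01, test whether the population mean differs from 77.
One-sample t-test:
H₀: μ = 77
H₁: μ ≠ 77
df = n - 1 = 21
t = (x̄ - μ₀) / (s/√n) = (84.26 - 77) / (12.73/√22) = 2.675
p-value = 0.0142

Since p-value > α = 0.01, we fail to reject H₀.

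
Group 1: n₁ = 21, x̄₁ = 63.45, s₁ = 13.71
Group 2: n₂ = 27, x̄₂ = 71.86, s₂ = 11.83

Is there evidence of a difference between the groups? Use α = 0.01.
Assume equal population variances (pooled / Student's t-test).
Student's two-sample t-test (equal variances):
H₀: μ₁ = μ₂
H₁: μ₁ ≠ μ₂
df = n₁ + n₂ - 2 = 46
Pooled variance s_p² = [(n₁-1)s₁² + (n₂-1)s₂²] / (n₁ + n₂ - 2) = [(20)(13.71²) + (26)(11.83²)] / 46 = 160.8251
SE = √(s_p²(1/n₁ + 1/n₂)) = √(160.8251 × (1/21 + 1/27)) = 3.6898
t = (x̄₁ - x̄₂) / SE = (63.45 - 71.86) / 3.6898 = -8.41 / 3.6898 = -2.279
p-value = 0.0273

Since p-value > α = 0.01, we fail to reject H₀.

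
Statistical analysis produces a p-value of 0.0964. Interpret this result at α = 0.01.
Since p = 0.0964 > α = 0.01, fail to reject H₀.
There is insufficient evidence to reject the null hypothesis; the result is not statistically significant at the 0.01 level.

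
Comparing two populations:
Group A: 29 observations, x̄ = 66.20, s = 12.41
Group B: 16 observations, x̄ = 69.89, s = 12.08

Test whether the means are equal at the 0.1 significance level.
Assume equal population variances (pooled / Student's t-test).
Student's two-sample t-test (equal variances):
H₀: μ₁ = μ₂
H₁: μ₁ ≠ μ₂
df = n₁ + n₂ - 2 = 43
Pooled variance s_p² = [(n₁-1)s₁² + (n₂-1)s₂²] / (n₁ + n₂ - 2) = [(28)(12.41²) + (15)(12.08²)] / 43 = 151.1889
SE = √(s_p²(1/n₁ + 1/n₂)) = √(151.1889 × (1/29 + 1/16)) = 3.8292
t = (x̄₁ - x̄₂) / SE = (66.20 - 69.89) / 3.8292 = -3.69 / 3.8292 = -0.964
p-value = 0.3406

Since p-value > α = 0.1, we fail to reject H₀.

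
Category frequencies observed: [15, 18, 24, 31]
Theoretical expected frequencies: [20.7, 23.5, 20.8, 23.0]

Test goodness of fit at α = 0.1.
Chi-square goodness of fit test:
H₀: observed counts match expected distribution
H₁: observed counts differ from expected distribution
df = k - 1 = 3
χ² = Σ(O - E)²/E
   = (15 - 20.7)²/20.7 + (18 - 23.5)²/23.5 + (24 - 20.8)²/20.8 + (31 - 23.0)²/23.0
   = 1.570 + 1.287 + 0.492 + 2.783
   = 6.13
p-value = 0.1054

Since p-value > α = 0.1, we fail to reject H₀.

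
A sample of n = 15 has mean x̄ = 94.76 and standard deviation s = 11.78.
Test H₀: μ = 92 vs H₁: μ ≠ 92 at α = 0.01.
One-sample t-test:
H₀: μ = 92
H₁: μ ≠ 92
df = n - 1 = 14
t = (x̄ - μ₀) / (s/√n) = (94.76 - 92) / (11.78/√15) = 0.907
p-value = 0.3795

Since p-value > α = 0.01, we fail to reject H₀.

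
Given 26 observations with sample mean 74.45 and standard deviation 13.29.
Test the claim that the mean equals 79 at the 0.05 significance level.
One-sample t-test:
H₀: μ = 79
H₁: μ ≠ 79
df = n - 1 = 25
t = (x̄ - μ₀) / (s/√n) = (74.45 - 79) / (13.29/√26) = -1.746
p-value = 0.0931

Since p-value > α = 0.05, we fail to reject H₀.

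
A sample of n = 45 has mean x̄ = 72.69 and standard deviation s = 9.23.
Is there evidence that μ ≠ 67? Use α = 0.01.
One-sample t-test:
H₀: μ = 67
H₁: μ ≠ 67
df = n - 1 = 44
t = (x̄ - μ₀) / (s/√n) = (72.69 - 67) / (9.23/√45) = 4.135
p-value = 0.0002

Since p-value < α = 0.01, we reject H₀.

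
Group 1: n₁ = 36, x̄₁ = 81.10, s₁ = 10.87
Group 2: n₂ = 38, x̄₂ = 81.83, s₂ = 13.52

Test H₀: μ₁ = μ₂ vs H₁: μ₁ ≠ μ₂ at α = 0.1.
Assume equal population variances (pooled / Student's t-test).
Student's two-sample t-test (equal variances):
H₀: μ₁ = μ₂
H₁: μ₁ ≠ μ₂
df = n₁ + n₂ - 2 = 72
Pooled variance s_p² = [(n₁-1)s₁² + (n₂-1)s₂²] / (n₁ + n₂ - 2) = [(35)(10.87²) + (37)(13.52²)] / 72 = 151.3713
SE = √(s_p²(1/n₁ + 1/n₂)) = √(151.3713 × (1/36 + 1/38)) = 2.8615
t = (x̄₁ - x̄₂) / SE = (81.10 - 81.83) / 2.8615 = -0.73 / 2.8615 = -0.255
p-value = 0.7994

Since p-value > α = 0.1, we fail to reject H₀.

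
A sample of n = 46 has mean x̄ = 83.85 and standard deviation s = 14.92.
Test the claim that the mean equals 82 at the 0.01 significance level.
One-sample t-test:
H₀: μ = 82
H₁: μ ≠ 82
df = n - 1 = 45
t = (x̄ - μ₀) / (s/√n) = (83.85 - 82) / (14.92/√46) = 0.841
p-value = 0.4048

Since p-value > α = 0.01, we fail to reject H₀.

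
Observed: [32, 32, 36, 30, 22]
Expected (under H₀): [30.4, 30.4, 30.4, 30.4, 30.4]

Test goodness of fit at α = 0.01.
Chi-square goodness of fit test:
H₀: observed counts match expected distribution
H₁: observed counts differ from expected distribution
df = k - 1 = 4
χ² = Σ(O - E)²/E
   = (32 - 30.4)²/30.4 + (32 - 30.4)²/30.4 + (36 - 30.4)²/30.4 + (30 - 30.4)²/30.4 + (22 - 30.4)²/30.4
   = 0.084 + 0.084 + 1.032 + 0.005 + 2.321
   = 3.53
p-value = 0.4739

Since p-value > α = 0.01, we fail to reject H₀.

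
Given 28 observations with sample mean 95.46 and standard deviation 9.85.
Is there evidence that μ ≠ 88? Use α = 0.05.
One-sample t-test:
H₀: μ = 88
H₁: μ ≠ 88
df = n - 1 = 27
t = (x̄ - μ₀) / (s/√n) = (95.46 - 88) / (9.85/√28) = 4.008
p-value = 0.0004

Since p-value < α = 0.05, we reject H₀.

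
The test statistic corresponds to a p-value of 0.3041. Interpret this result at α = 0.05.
Since p = 0.3041 > α = 0.05, fail to reject H₀.
There is insufficient evidence to reject the null hypothesis; the result is not statistically significant at the 0.05 level.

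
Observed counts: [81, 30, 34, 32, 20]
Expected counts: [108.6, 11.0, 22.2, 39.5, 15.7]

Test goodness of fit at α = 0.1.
Chi-square goodness of fit test:
H₀: observed counts match expected distribution
H₁: observed counts differ from expected distribution
df = k - 1 = 4
χ² = Σ(O - E)²/E
   = (81 - 108.6)²/108.6 + (30 - 11.0)²/11.0 + (34 - 22.2)²/22.2 + (32 - 39.5)²/39.5 + (20 - 15.7)²/15.7
   = 7.014 + 32.818 + 6.272 + 1.424 + 1.178
   = 48.71
p-value < 0.0001

Since p-value < α = 0.1, we reject H₀.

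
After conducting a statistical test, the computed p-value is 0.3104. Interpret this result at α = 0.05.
Since p = 0.3104 > α = 0.05, fail to reject H₀.
There is insufficient evidence to reject the null hypothesis; the result is not statistically significant at the 0.05 level.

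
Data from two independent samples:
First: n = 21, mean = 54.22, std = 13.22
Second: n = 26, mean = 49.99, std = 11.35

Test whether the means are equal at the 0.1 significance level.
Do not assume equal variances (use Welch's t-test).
Welch's two-sample t-test:
H₀: μ₁ = μ₂
H₁: μ₁ ≠ μ₂
s₁²/n₁ = 13.22²/21 = 8.3223,  s₂²/n₂ = 11.35²/26 = 4.9547
SE = √(s₁²/n₁ + s₂²/n₂) = √(8.3223 + 4.9547) = 3.6438
df (Welch-Satterthwaite) = (s₁²/n₁ + s₂²/n₂)² / [(s₁²/n₁)²/(n₁-1) + (s₂²/n₂)²/(n₂-1)] ≈ 39.66
t = (x̄₁ - x̄₂) / SE = (54.22 - 49.99) / 3.6438 = 4.23 / 3.6438 = 1.161
p-value = 0.2526

Since p-value > α = 0.1, we fail to reject H₀.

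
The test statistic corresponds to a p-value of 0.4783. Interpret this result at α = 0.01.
Since p = 0.4783 > α = 0.01, fail to reject H₀.
There is insufficient evidence to reject the null hypothesis; the result is not statistically significant at the 0.01 level.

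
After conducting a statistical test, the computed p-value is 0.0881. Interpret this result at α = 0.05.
Since p = 0.0881 > α = 0.05, fail to reject H₀.
There is insufficient evidence to reject the null hypothesis; the result is not statistically significant at the 0.05 level.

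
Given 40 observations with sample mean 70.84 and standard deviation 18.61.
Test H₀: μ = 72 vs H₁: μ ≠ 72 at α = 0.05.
One-sample t-test:
H₀: μ = 72
H₁: μ ≠ 72
df = n - 1 = 39
t = (x̄ - μ₀) / (s/√n) = (70.84 - 72) / (18.61/√40) = -0.394
p-value = 0.6956

Since p-value > α = 0.05, we fail to reject H₀.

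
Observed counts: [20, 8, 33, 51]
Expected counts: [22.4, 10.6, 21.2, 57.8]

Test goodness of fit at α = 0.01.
Chi-square goodness of fit test:
H₀: observed counts match expected distribution
H₁: observed counts differ from expected distribution
df = k - 1 = 3
χ² = Σ(O - E)²/E
   = (20 - 22.4)²/22.4 + (8 - 10.6)²/10.6 + (33 - 21.2)²/21.2 + (51 - 57.8)²/57.8
   = 0.257 + 0.638 + 6.568 + 0.800
   = 8.26
p-value = 0.0409

Since p-value > α = 0.01, we fail to reject H₀.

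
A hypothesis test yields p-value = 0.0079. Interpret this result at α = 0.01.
Since p = 0.0079 < α = 0.01, reject H₀.
There is sufficient evidence to reject the null hypothesis; the result is statistically significant at the 0.01 level.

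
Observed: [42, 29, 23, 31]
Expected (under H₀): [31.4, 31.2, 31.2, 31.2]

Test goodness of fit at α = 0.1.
Chi-square goodness of fit test:
H₀: observed counts match expected distribution
H₁: observed counts differ from expected distribution
df = k - 1 = 3
χ² = Σ(O - E)²/E
   = (42 - 31.4)²/31.4 + (29 - 31.2)²/31.2 + (23 - 31.2)²/31.2 + (31 - 31.2)²/31.2
   = 3.578 + 0.155 + 2.155 + 0.001
   = 5.89
p-value = 0.1171

Since p-value > α = 0.1, we fail to reject H₀.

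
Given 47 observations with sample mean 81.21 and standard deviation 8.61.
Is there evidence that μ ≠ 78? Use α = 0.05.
One-sample t-test:
H₀: μ = 78
H₁: μ ≠ 78
df = n - 1 = 46
t = (x̄ - μ₀) / (s/√n) = (81.21 - 78) / (8.61/√47) = 2.556
p-value = 0.0140

Since p-value < α = 0.05, we reject H₀.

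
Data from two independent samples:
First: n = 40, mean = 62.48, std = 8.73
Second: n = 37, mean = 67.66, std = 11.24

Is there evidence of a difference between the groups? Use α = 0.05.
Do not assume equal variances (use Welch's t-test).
Welch's two-sample t-test:
H₀: μ₁ = μ₂
H₁: μ₁ ≠ μ₂
s₁²/n₁ = 8.73²/40 = 1.9053,  s₂²/n₂ = 11.24²/37 = 3.4145
SE = √(s₁²/n₁ + s₂²/n₂) = √(1.9053 + 3.4145) = 2.3065
df (Welch-Satterthwaite) = (s₁²/n₁ + s₂²/n₂)² / [(s₁²/n₁)²/(n₁-1) + (s₂²/n₂)²/(n₂-1)] ≈ 67.88
t = (x̄₁ - x̄₂) / SE = (62.48 - 67.66) / 2.3065 = -5.18 / 2.3065 = -2.246
p-value = 0.0280

Since p-value < α = 0.05, we reject H₀.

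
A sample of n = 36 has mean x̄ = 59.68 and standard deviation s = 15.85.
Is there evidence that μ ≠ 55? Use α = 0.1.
One-sample t-test:
H₀: μ = 55
H₁: μ ≠ 55
df = n - 1 = 35
t = (x̄ - μ₀) / (s/√n) = (59.68 - 55) / (15.85/√36) = 1.772
p-value = 0.0852

Since p-value < α = 0.1, we reject H₀.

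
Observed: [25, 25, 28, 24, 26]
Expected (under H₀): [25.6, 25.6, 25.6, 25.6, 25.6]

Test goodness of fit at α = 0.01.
Chi-square goodness of fit test:
H₀: observed counts match expected distribution
H₁: observed counts differ from expected distribution
df = k - 1 = 4
χ² = Σ(O - E)²/E
   = (25 - 25.6)²/25.6 + (25 - 25.6)²/25.6 + (28 - 25.6)²/25.6 + (24 - 25.6)²/25.6 + (26 - 25.6)²/25.6
   = 0.014 + 0.014 + 0.225 + 0.100 + 0.006
   = 0.36
p-value = 0.9857

Since p-value > α = 0.01, we fail to reject H₀.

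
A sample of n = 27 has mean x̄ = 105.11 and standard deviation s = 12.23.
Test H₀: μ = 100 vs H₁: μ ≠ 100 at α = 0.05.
One-sample t-test:
H₀: μ = 100
H₁: μ ≠ 100
df = n - 1 = 26
t = (x̄ - μ₀) / (s/√n) = (105.11 - 100) / (12.23/√27) = 2.171
p-value = 0.0392

Since p-value < α = 0.05, we reject H₀.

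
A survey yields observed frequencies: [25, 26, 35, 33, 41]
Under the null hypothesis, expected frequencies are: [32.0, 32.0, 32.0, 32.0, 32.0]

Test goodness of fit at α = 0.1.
Chi-square goodness of fit test:
H₀: observed counts match expected distribution
H₁: observed counts differ from expected distribution
df = k - 1 = 4
χ² = Σ(O - E)²/E
   = (25 - 32.0)²/32.0 + (26 - 32.0)²/32.0 + (35 - 32.0)²/32.0 + (33 - 32.0)²/32.0 + (41 - 32.0)²/32.0
   = 1.531 + 1.125 + 0.281 + 0.031 + 2.531
   = 5.50
p-value = 0.2397

Since p-value > α = 0.1, we fail to reject H₀.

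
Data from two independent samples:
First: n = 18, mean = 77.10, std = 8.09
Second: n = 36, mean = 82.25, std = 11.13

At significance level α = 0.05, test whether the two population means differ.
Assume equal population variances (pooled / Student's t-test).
Student's two-sample t-test (equal variances):
H₀: μ₁ = μ₂
H₁: μ₁ ≠ μ₂
df = n₁ + n₂ - 2 = 52
Pooled variance s_p² = [(n₁-1)s₁² + (n₂-1)s₂²] / (n₁ + n₂ - 2) = [(17)(8.09²) + (35)(11.13²)] / 52 = 104.7752
SE = √(s_p²(1/n₁ + 1/n₂)) = √(104.7752 × (1/18 + 1/36)) = 2.9549
t = (x̄₁ - x̄₂) / SE = (77.10 - 82.25) / 2.9549 = -5.15 / 2.9549 = -1.743
p-value = 0.0873

Since p-value > α = 0.05, we fail to reject H₀.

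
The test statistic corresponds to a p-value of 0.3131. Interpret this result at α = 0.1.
Since p = 0.3131 > α = 0.1, fail to reject H₀.
There is insufficient evidence to reject the null hypothesis; the result is not statistically significant at the 0.1 level.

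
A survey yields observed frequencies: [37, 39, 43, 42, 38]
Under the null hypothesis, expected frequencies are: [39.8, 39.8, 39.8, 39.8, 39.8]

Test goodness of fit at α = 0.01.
Chi-square goodness of fit test:
H₀: observed counts match expected distribution
H₁: observed counts differ from expected distribution
df = k - 1 = 4
χ² = Σ(O - E)²/E
   = (37 - 39.8)²/39.8 + (39 - 39.8)²/39.8 + (43 - 39.8)²/39.8 + (42 - 39.8)²/39.8 + (38 - 39.8)²/39.8
   = 0.197 + 0.016 + 0.257 + 0.122 + 0.081
   = 0.67
p-value = 0.9546

Since p-value > α = 0.01, we fail to reject H₀.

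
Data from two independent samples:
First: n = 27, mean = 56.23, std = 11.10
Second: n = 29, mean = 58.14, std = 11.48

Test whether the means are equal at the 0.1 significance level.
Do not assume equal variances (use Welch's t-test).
Welch's two-sample t-test:
H₀: μ₁ = μ₂
H₁: μ₁ ≠ μ₂
s₁²/n₁ = 11.10²/27 = 4.5633,  s₂²/n₂ = 11.48²/29 = 4.5445
SE = √(s₁²/n₁ + s₂²/n₂) = √(4.5633 + 4.5445) = 3.0179
df (Welch-Satterthwaite) = (s₁²/n₁ + s₂²/n₂)² / [(s₁²/n₁)²/(n₁-1) + (s₂²/n₂)²/(n₂-1)] ≈ 53.92
t = (x̄₁ - x̄₂) / SE = (56.23 - 58.14) / 3.0179 = -1.91 / 3.0179 = -0.633
p-value = 0.5295

Since p-value > α = 0.1, we fail to reject H₀.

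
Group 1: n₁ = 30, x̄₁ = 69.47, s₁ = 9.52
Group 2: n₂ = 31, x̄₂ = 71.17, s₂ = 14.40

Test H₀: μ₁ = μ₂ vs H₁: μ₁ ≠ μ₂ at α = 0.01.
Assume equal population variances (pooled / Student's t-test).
Student's two-sample t-test (equal variances):
H₀: μ₁ = μ₂
H₁: μ₁ ≠ μ₂
df = n₁ + n₂ - 2 = 59
Pooled variance s_p² = [(n₁-1)s₁² + (n₂-1)s₂²] / (n₁ + n₂ - 2) = [(29)(9.52²) + (30)(14.40²)] / 59 = 149.9844
SE = √(s_p²(1/n₁ + 1/n₂)) = √(149.9844 × (1/30 + 1/31)) = 3.1365
t = (x̄₁ - x̄₂) / SE = (69.47 - 71.17) / 3.1365 = -1.70 / 3.1365 = -0.542
p-value = 0.5899

Since p-value > α = 0.01, we fail to reject H₀.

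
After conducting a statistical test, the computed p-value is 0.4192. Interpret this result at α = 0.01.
Since p = 0.4192 > α = 0.01, fail to reject H₀.
There is insufficient evidence to reject the null hypothesis; the result is not statistically significant at the 0.01 level.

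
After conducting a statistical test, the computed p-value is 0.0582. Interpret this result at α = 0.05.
Since p = 0.0582 > α = 0.05, fail to reject H₀.
There is insufficient evidence to reject the null hypothesis; the result is not statistically significant at the 0.05 level.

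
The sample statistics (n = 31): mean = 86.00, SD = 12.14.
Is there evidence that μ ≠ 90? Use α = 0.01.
One-sample t-test:
H₀: μ = 90
H₁: μ ≠ 90
df = n - 1 = 30
t = (x̄ - μ₀) / (s/√n) = (86.00 - 90) / (12.14/√31) = -1.835
p-value = 0.0765

Since p-value > α = 0.01, we fail to reject H₀.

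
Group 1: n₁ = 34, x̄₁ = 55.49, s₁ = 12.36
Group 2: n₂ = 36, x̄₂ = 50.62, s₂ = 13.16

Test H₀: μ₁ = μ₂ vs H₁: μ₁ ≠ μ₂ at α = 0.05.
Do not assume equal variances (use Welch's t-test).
Welch's two-sample t-test:
H₀: μ₁ = μ₂
H₁: μ₁ ≠ μ₂
s₁²/n₁ = 12.36²/34 = 4.4932,  s₂²/n₂ = 13.16²/36 = 4.8107
SE = √(s₁²/n₁ + s₂²/n₂) = √(4.4932 + 4.8107) = 3.0502
df (Welch-Satterthwaite) = (s₁²/n₁ + s₂²/n₂)² / [(s₁²/n₁)²/(n₁-1) + (s₂²/n₂)²/(n₂-1)] ≈ 68.00
t = (x̄₁ - x̄₂) / SE = (55.49 - 50.62) / 3.0502 = 4.87 / 3.0502 = 1.597
p-value = 0.1150

Since p-value > α = 0.05, we fail to reject H₀.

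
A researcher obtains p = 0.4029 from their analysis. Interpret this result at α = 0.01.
Since p = 0.4029 > α = 0.01, fail to reject H₀.
There is insufficient evidence to reject the null hypothesis; the result is not statistically significant at the 0.01 level.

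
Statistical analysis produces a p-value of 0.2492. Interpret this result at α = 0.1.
Since p = 0.2492 > α = 0.1, fail to reject H₀.
There is insufficient evidence to reject the null hypothesis; the result is not statistically significant at the 0.1 level.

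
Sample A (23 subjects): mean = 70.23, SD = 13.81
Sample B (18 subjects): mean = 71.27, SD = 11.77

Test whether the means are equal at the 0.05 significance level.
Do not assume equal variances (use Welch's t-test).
Welch's two-sample t-test:
H₀: μ₁ = μ₂
H₁: μ₁ ≠ μ₂
s₁²/n₁ = 13.81²/23 = 8.2920,  s₂²/n₂ = 11.77²/18 = 7.6963
SE = √(s₁²/n₁ + s₂²/n₂) = √(8.2920 + 7.6963) = 3.9985
df (Welch-Satterthwaite) = (s₁²/n₁ + s₂²/n₂)² / [(s₁²/n₁)²/(n₁-1) + (s₂²/n₂)²/(n₂-1)] ≈ 38.67
t = (x̄₁ - x̄₂) / SE = (70.23 - 71.27) / 3.9985 = -1.04 / 3.9985 = -0.260
p-value = 0.7962

Since p-value > α = 0.05, we fail to reject H₀.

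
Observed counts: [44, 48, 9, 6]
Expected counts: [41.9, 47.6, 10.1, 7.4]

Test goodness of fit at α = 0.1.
Chi-square goodness of fit test:
H₀: observed counts match expected distribution
H₁: observed counts differ from expected distribution
df = k - 1 = 3
χ² = Σ(O - E)²/E
   = (44 - 41.9)²/41.9 + (48 - 47.6)²/47.6 + (9 - 10.1)²/10.1 + (6 - 7.4)²/7.4
   = 0.105 + 0.003 + 0.120 + 0.265
   = 0.49
p-value = 0.9204

Since p-value > α = 0.1, we fail to reject H₀.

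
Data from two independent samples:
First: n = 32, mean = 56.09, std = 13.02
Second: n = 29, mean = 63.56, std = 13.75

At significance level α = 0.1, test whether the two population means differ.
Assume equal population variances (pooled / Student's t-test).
Student's two-sample t-test (equal variances):
H₀: μ₁ = μ₂
H₁: μ₁ ≠ μ₂
df = n₁ + n₂ - 2 = 59
Pooled variance s_p² = [(n₁-1)s₁² + (n₂-1)s₂²] / (n₁ + n₂ - 2) = [(31)(13.02²) + (28)(13.75²)] / 59 = 178.7946
SE = √(s_p²(1/n₁ + 1/n₂)) = √(178.7946 × (1/32 + 1/29)) = 3.4282
t = (x̄₁ - x̄₂) / SE = (56.09 - 63.56) / 3.4282 = -7.47 / 3.4282 = -2.179
p-value = 0.0333

Since p-value < α = 0.1, we reject H₀.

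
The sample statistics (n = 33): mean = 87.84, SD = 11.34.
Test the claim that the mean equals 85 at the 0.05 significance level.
One-sample t-test:
H₀: μ = 85
H₁: μ ≠ 85
df = n - 1 = 32
t = (x̄ - μ₀) / (s/√n) = (87.84 - 85) / (11.34/√33) = 1.439
p-value = 0.1600

Since p-value > α = 0.05, we fail to reject H₀.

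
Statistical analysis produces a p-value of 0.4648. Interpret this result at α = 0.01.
Since p = 0.4648 > α = 0.01, fail to reject H₀.
There is insufficient evidence to reject the null hypothesis; the result is not statistically significant at the 0.01 level.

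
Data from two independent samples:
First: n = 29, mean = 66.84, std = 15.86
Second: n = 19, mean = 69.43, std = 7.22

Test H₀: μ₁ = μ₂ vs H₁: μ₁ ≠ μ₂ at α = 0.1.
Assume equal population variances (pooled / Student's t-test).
Student's two-sample t-test (equal variances):
H₀: μ₁ = μ₂
H₁: μ₁ ≠ μ₂
df = n₁ + n₂ - 2 = 46
Pooled variance s_p² = [(n₁-1)s₁² + (n₂-1)s₂²] / (n₁ + n₂ - 2) = [(28)(15.86²) + (18)(7.22²)] / 46 = 173.5091
SE = √(s_p²(1/n₁ + 1/n₂)) = √(173.5091 × (1/29 + 1/19)) = 3.8878
t = (x̄₁ - x̄₂) / SE = (66.84 - 69.43) / 3.8878 = -2.59 / 3.8878 = -0.666
p-value = 0.5086

Since p-value > α = 0.1, we fail to reject H₀.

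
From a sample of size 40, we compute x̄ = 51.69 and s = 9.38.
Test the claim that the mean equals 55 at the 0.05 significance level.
One-sample t-test:
H₀: μ = 55
H₁: μ ≠ 55
df = n - 1 = 39
t = (x̄ - μ₀) / (s/√n) = (51.69 - 55) / (9.38/√40) = -2.232
p-value = 0.0314

Since p-value < α = 0.05, we reject H₀.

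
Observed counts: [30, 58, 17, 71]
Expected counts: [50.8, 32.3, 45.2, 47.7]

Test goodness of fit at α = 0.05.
Chi-square goodness of fit test:
H₀: observed counts match expected distribution
H₁: observed counts differ from expected distribution
df = k - 1 = 3
χ² = Σ(O - E)²/E
   = (30 - 50.8)²/50.8 + (58 - 32.3)²/32.3 + (17 - 45.2)²/45.2 + (71 - 47.7)²/47.7
   = 8.517 + 20.449 + 17.594 + 11.381
   = 57.94
p-value < 0.0001

Since p-value < α = 0.05, we reject H₀.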